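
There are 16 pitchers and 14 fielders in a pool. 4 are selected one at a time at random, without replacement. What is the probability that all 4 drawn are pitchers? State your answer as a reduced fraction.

Multiply the conditional probabilities at each draw: 16/30 · 15/29 · 14/28 · 13/27 = 43680/657720 = 52/783.

52/783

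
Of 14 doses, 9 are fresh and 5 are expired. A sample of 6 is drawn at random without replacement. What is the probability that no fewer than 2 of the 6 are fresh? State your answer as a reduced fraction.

998/1001

There are C(14,6) = 3003 ways to choose the 6.
Favorable selections (no fewer than 2 fresh): C(9,2)·C(5,4) + C(9,3)·C(5,3) + C(9,4)·C(5,2) + C(9,5)·C(5,1) + C(9,6)·C(5,0) = 180 + 840 + 1260 + 630 + 84 = 2994.
Probability = 2994/3003 = 998/1001.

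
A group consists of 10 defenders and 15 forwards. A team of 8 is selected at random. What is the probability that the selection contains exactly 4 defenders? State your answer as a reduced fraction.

Total number of selections: C(25,8) = 1081575.
Selections with exactly 4 defenders: choose 4 of the 10 defenders and 4 of the 15 forwards, C(10,4)·C(15,4) = 210·1365 = 286650.
Probability = 286650/1081575 = 1274/4807.

1274/4807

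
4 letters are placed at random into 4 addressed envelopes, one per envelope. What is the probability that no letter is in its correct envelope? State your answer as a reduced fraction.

3/8

There are 4! = 24 assignments.
By inclusion-exclusion, assignments with no fixed points: C(4,0)·4! − C(4,1)·3! + C(4,2)·2! − C(4,3)·1! + C(4,4)·0! = 9.
Probability = 9/24 = 3/8.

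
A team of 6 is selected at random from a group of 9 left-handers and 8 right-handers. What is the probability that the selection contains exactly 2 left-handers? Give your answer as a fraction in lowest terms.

45/221

There are C(17,6) = 12376 ways to choose 6 from 17.
Selections with exactly 2 left-handers: choose 2 of the 9 left-handers and 4 of the 8 right-handers, C(9,2)·C(8,4) = 36·70 = 2520.
Probability = 2520/12376 = 45/221.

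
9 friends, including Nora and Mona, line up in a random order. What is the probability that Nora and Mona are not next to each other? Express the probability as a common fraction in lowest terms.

There are 9! = 362880 arrangements.
Arrangements with Nora and Mona adjacent: 2·8! = 80640.
So not adjacent: 362880 − 80640 = 282240, probability 282240/362880 = 7/9.

7/9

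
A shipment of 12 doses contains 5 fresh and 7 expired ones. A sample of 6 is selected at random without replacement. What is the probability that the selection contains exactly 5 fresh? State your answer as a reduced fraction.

1/132

There are C(12,6) = 924 ways to choose 6 from 12.
Selections with exactly 5 fresh: choose 5 of the 5 fresh and 1 of the 7 expired, C(5,5)·C(7,1) = 1·7 = 7.
Probability = 7/924 = 1/132.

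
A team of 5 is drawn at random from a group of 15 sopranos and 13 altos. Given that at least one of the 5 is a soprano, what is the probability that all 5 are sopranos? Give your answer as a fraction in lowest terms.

Work in counts. Selections with at least one soprano: C(28,5) − C(13,5) = 98280 − 1287 = 96993.
Of those, selections where all 5 are sopranos: C(15,5) = 3003.
Conditional probability = 3003/96993 = 77/2487.

77/2487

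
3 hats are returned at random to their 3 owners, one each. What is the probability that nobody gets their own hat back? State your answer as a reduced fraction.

1/3

There are 3! = 6 assignments.
By inclusion-exclusion, assignments with no fixed points: C(3,0)·3! − C(3,1)·2! + C(3,2)·1! − C(3,3)·0! = 2.
Probability = 2/6 = 1/3.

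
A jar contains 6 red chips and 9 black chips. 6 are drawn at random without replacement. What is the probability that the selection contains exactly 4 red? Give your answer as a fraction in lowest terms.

The sample space is all 6-subsets of the 15: C(15,6) = 5005.
Selections with exactly 4 red: choose 4 of the 6 red and 2 of the 9 black, C(6,4)·C(9,2) = 15·36 = 540.
Probability = 540/5005 = 108/1001.

108/1001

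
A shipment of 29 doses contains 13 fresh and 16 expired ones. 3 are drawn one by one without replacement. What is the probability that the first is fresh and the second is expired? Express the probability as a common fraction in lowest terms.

Multiply the conditional probabilities at each draw: 13/29 · 16/28 = 208/812 = 52/203.

52/203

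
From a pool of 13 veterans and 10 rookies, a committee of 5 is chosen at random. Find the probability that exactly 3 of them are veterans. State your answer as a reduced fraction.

1170/3059

Total number of selections: C(23,5) = 33649.
Selections with exactly 3 veterans: choose 3 of the 13 veterans and 2 of the 10 rookies, C(13,3)·C(10,2) = 286·45 = 12870.
Probability = 12870/33649 = 1170/3059.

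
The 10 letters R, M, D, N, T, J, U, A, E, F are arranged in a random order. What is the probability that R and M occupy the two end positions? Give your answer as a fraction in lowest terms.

1/45

There are 10! = 3628800 arrangements.
Place R and M at the ends in 2 ways, arrange the remaining 8 in 8! = 40320 ways: 2·40320 = 80640.
Probability = 80640/3628800 = 1/45.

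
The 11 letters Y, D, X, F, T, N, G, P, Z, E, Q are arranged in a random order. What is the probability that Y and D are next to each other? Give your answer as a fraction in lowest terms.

2/11

There are 11! = 39916800 arrangements.
Treat Y and D as a block: 10! arrangements of the blocks × 2 orders within the block = 2·3628800 = 7257600.
Probability = 7257600/39916800 = 2/11.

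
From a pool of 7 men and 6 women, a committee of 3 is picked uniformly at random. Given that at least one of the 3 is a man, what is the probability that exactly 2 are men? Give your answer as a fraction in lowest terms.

9/19

Work in counts. Selections with at least one man: C(13,3) − C(6,3) = 286 − 20 = 266.
Of those, selections where exactly 2 are men: C(7,2)·C(6,1) = 21·6 = 126.
Conditional probability = 126/266 = 9/19.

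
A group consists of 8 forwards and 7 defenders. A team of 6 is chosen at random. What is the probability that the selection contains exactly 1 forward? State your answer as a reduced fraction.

24/715

Total number of selections: C(15,6) = 5005.
Selections with exactly 1 forward: choose 1 of the 8 forwards and 5 of the 7 defenders, C(8,1)·C(7,5) = 8·21 = 168.
Probability = 168/5005 = 24/715.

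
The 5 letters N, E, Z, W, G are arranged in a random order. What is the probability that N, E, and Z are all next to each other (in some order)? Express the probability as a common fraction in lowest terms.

There are 5! = 120 arrangements.
Treat the three as one block: 3! placements × 3! orders within the block = 6·6 = 36.
Probability = 36/120 = 3/10.

3/10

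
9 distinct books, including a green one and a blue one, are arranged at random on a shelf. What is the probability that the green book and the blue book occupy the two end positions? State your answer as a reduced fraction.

1/36

There are 9! = 362880 arrangements.
Place the green book and the blue book at the ends in 2 ways, arrange the remaining 7 in 7! = 5040 ways: 2·5040 = 10080.
Probability = 10080/362880 = 1/36.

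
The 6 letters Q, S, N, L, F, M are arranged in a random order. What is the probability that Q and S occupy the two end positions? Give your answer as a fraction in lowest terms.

There are 6! = 720 arrangements.
Place Q and S at the ends in 2 ways, arrange the remaining 4 in 4! = 24 ways: 2·24 = 48.
Probability = 48/720 = 1/15.

1/15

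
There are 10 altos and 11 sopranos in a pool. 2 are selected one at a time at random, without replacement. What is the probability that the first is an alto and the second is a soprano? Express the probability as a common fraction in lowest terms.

11/42

Multiply the conditional probabilities at each draw: 10/21 · 11/20 = 110/420 = 11/42.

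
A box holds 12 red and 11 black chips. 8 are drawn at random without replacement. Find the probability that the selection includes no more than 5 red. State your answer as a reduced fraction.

767/874

Total selections: C(23,8) = 490314.
Count the complement (more than 5 red): C(12,6)·C(11,2) + C(12,7)·C(11,1) + C(12,8)·C(11,0) = 50820 + 8712 + 495 = 60027.
Probability = 1 − 60027/490314 = 430287/490314 = 767/874.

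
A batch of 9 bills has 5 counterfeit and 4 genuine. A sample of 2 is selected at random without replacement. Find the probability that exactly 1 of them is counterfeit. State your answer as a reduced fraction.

5/9

The sample space is all 2-subsets of the 9: C(9,2) = 36.
Selections with exactly 1 counterfeit: choose 1 of the 5 counterfeit and 1 of the 4 genuine, C(5,1)·C(4,1) = 5·4 = 20.
Probability = 20/36 = 5/9.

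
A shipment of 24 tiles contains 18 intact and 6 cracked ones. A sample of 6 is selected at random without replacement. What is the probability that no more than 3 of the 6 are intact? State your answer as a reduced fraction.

4681/33649

There are C(24,6) = 134596 ways to choose the 6.
Count the complement (more than 3 intact): C(18,4)·C(6,2) + C(18,5)·C(6,1) + C(18,6)·C(6,0) = 45900 + 51408 + 18564 = 115872.
Probability = 1 − 115872/134596 = 18724/134596 = 4681/33649.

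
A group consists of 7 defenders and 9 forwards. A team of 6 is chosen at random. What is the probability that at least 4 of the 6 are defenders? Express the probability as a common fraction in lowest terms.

There are C(16,6) = 8008 ways to choose the 6.
Favorable selections (at least 4 defenders): C(7,4)·C(9,2) + C(7,5)·C(9,1) + C(7,6)·C(9,0) = 1260 + 189 + 7 = 1456.
Probability = 1456/8008 = 2/11.

2/11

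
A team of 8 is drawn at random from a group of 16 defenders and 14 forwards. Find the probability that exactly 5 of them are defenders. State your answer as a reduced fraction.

40768/150075

The sample space is all 8-subsets of the 30: C(30,8) = 5852925.
Selections with exactly 5 defenders: choose 5 of the 16 defenders and 3 of the 14 forwards, C(16,5)·C(14,3) = 4368·364 = 1589952.
Probability = 1589952/5852925 = 40768/150075.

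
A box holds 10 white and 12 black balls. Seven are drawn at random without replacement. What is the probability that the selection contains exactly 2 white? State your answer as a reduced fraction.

The sample space is all 7-subsets of the 22: C(22,7) = 170544.
Selections with exactly 2 white: choose 2 of the 10 white and 5 of the 12 black, C(10,2)·C(12,5) = 45·792 = 35640.
Probability = 35640/170544 = 135/646.

135/646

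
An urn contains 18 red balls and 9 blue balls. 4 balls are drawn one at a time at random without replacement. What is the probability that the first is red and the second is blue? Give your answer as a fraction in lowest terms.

Multiply the conditional probabilities at each draw: 18/27 · 9/26 = 162/702 = 3/13.

3/13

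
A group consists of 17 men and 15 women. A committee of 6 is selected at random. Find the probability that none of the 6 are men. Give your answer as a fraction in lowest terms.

There are C(32,6) = 906192 possible selections.
Selections with no men (all women): C(15,6) = 5005.
Probability = 5005/906192 = 715/129456.

715/129456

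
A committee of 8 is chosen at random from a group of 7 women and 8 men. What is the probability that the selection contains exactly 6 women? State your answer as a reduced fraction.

There are C(15,8) = 6435 ways to choose 8 from 15.
Selections with exactly 6 women: choose 6 of the 7 women and 2 of the 8 men, C(7,6)·C(8,2) = 7·28 = 196.
Probability = 196/6435.

196/6435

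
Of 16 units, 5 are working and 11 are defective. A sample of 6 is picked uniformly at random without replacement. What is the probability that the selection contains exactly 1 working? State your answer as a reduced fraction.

15/52

The sample space is all 6-subsets of the 16: C(16,6) = 8008.
Selections with exactly 1 working: choose 1 of the 5 working and 5 of the 11 defective, C(5,1)·C(11,5) = 5·462 = 2310.
Probability = 2310/8008 = 15/52.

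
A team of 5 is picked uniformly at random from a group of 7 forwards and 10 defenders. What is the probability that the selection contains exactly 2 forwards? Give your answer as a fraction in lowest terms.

There are C(17,5) = 6188 ways to choose 5 from 17.
Selections with exactly 2 forwards: choose 2 of the 7 forwards and 3 of the 10 defenders, C(7,2)·C(10,3) = 21·120 = 2520.
Probability = 2520/6188 = 90/221.

90/221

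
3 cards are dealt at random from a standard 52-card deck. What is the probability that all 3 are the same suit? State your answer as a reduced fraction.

There are C(52,3) = 22100 possible 3-card hands.
Hands of one suit: 4 suits × C(13,3) = 4·286 = 1144.
Probability = 1144/22100 = 22/425.

22/425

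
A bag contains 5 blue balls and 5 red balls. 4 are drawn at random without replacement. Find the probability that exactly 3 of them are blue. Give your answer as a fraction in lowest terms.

5/21

There are C(10,4) = 210 ways to choose 4 from 10.
Selections with exactly 3 blue: choose 3 of the 5 blue and 1 of the 5 red, C(5,3)·C(5,1) = 10·5 = 50.
Probability = 50/210 = 5/21.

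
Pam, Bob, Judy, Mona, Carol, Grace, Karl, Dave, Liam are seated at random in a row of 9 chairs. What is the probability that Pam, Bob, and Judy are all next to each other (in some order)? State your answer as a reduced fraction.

There are 9! = 362880 arrangements.
Treat the three as one block: 7! placements × 3! orders within the block = 5040·6 = 30240.
Probability = 30240/362880 = 1/12.

1/12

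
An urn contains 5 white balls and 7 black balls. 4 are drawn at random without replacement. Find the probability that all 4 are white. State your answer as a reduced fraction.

There are C(12,4) = 495 possible selections.
Selections with all white: C(5,4) = 5.
Probability = 5/495 = 1/99.

1/99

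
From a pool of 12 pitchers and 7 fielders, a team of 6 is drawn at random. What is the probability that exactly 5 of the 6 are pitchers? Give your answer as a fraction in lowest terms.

Total number of selections: C(19,6) = 27132.
Selections with exactly 5 pitchers: choose 5 of the 12 pitchers and 1 of the 7 fielders, C(12,5)·C(7,1) = 792·7 = 5544.
Probability = 5544/27132 = 66/323.

66/323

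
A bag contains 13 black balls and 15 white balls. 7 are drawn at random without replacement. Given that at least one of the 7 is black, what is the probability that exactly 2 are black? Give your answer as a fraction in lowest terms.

182/915

Work in counts. Selections with at least one black: C(28,7) − C(15,7) = 1184040 − 6435 = 1177605.
Of those, selections where exactly 2 are black: C(13,2)·C(15,5) = 78·3003 = 234234.
Conditional probability = 234234/1177605 = 182/915.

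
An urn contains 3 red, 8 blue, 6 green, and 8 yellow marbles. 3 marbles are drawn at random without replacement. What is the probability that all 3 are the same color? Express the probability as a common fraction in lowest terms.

133/2300

There are C(25,3) = 2300 ways to draw 3 marbles.
All same color: C(3,3) + C(8,3) + C(6,3) + C(8,3) = 1 + 56 + 20 + 56 = 133.
Probability = 133/2300.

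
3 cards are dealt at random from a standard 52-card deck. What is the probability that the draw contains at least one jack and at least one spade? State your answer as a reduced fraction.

33/260

There are C(52,3) = 22100 possible draws.
By inclusion-exclusion on the complements, draws missing all jacks or all spades: C(48,3) + C(39,3) − C(36,3) = 17296 + 9139 − 7140 = 19295.
So draws with at least one of each: 22100 − 19295 = 2805, probability 2805/22100 = 33/260.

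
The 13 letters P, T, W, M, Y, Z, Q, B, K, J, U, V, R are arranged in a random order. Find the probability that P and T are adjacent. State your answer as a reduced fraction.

2/13

There are 13! = 6227020800 arrangements.
Treat P and T as a block: 12! arrangements of the blocks × 2 orders within the block = 2·479001600 = 958003200.
Probability = 958003200/6227020800 = 2/13.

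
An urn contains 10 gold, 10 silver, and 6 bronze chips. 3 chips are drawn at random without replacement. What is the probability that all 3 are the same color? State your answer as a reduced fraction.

1/10

There are C(26,3) = 2600 ways to draw 3 chips.
All same color: C(10,3) + C(10,3) + C(6,3) = 120 + 120 + 20 = 260.
Probability = 260/2600 = 1/10.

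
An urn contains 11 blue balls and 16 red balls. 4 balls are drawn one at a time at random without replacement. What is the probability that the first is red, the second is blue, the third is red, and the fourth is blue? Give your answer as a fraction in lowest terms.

22/351

Multiply the conditional probabilities at each draw: 16/27 · 11/26 · 15/25 · 10/24 = 26400/421200 = 22/351.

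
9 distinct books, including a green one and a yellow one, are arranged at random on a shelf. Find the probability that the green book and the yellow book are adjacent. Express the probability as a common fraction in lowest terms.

2/9

There are 9! = 362880 arrangements.
Treat the green book and the yellow book as a block: 8! arrangements of the blocks × 2 orders within the block = 2·40320 = 80640.
Probability = 80640/362880 = 2/9.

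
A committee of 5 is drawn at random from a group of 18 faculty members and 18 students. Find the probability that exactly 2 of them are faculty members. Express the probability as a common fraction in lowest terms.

51/154

There are C(36,5) = 376992 ways to choose 5 from 36.
Selections with exactly 2 faculty members: choose 2 of the 18 faculty members and 3 of the 18 students, C(18,2)·C(18,3) = 153·816 = 124848.
Probability = 124848/376992 = 51/154.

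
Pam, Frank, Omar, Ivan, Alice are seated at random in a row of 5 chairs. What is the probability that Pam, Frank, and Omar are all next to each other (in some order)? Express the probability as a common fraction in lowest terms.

There are 5! = 120 arrangements.
Treat the three as one block: 3! placements × 3! orders within the block = 6·6 = 36.
Probability = 36/120 = 3/10.

3/10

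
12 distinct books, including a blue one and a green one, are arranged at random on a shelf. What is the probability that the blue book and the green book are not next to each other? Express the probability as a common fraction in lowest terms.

There are 12! = 479001600 arrangements.
Arrangements with the blue book and the green book adjacent: 2·11! = 79833600.
So not adjacent: 479001600 − 79833600 = 399168000, probability 399168000/479001600 = 5/6.

5/6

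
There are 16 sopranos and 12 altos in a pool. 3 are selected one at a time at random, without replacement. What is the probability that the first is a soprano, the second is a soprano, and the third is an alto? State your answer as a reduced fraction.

40/273

Multiply the conditional probabilities at each draw: 16/28 · 15/27 · 12/26 = 2880/19656 = 40/273.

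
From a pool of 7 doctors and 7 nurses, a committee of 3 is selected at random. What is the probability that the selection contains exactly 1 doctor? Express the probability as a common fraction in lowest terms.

The sample space is all 3-subsets of the 14: C(14,3) = 364.
Selections with exactly 1 doctor: choose 1 of the 7 doctors and 2 of the 7 nurses, C(7,1)·C(7,2) = 7·21 = 147.
Probability = 147/364 = 21/52.

21/52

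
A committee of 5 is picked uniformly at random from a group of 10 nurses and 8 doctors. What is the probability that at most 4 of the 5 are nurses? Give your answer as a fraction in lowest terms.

There are C(18,5) = 8568 ways to choose the 5.
The complement is exactly 5 nurses: C(10,5)·C(8,0) = 252.
Probability = 1 − 252/8568 = 8316/8568 = 33/34.

33/34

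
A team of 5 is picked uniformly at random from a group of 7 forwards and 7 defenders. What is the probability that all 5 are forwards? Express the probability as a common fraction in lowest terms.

There are C(14,5) = 2002 possible selections.
Selections with all forwards: C(7,5) = 21.
Probability = 21/2002 = 3/286.

3/286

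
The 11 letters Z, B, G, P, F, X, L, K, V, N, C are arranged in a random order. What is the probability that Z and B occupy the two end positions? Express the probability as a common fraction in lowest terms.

1/55

There are 11! = 39916800 arrangements.
Place Z and B at the ends in 2 ways, arrange the remaining 9 in 9! = 362880 ways: 2·362880 = 725760.
Probability = 725760/39916800 = 1/55.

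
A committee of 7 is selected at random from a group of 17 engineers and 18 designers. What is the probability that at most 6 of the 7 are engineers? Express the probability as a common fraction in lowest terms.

Total selections: C(35,7) = 6724520.
The complement is exactly 7 engineers: C(17,7)·C(18,0) = 19448.
Probability = 1 − 19448/6724520 = 6705072/6724520 = 4482/4495.

4482/4495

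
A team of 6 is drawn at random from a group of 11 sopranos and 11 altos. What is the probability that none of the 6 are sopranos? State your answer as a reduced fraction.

There are C(22,6) = 74613 possible selections.
Selections with no sopranos (all altos): C(11,6) = 462.
Probability = 462/74613 = 2/323.

2/323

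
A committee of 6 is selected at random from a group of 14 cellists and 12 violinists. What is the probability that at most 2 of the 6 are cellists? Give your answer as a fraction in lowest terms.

57/230

There are C(26,6) = 230230 ways to choose the 6.
Favorable selections (at most 2 cellists): C(14,0)·C(12,6) + C(14,1)·C(12,5) + C(14,2)·C(12,4) = 924 + 11088 + 45045 = 57057.
Probability = 57057/230230 = 57/230.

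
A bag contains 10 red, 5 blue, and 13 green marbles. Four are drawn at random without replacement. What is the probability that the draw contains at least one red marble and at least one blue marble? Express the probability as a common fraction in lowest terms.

There are C(28,4) = 20475 possible draws.
By inclusion-exclusion on the complements, draws missing all red or all blue: C(18,4) + C(23,4) − C(13,4) = 3060 + 8855 − 715 = 11200.
So draws with at least one of each: 20475 − 11200 = 9275, probability 9275/20475 = 53/117.

53/117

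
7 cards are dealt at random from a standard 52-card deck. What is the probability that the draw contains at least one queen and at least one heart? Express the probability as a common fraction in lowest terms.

There are C(52,7) = 133784560 possible draws.
By inclusion-exclusion on the complements, draws missing all queens or all hearts: C(48,7) + C(39,7) − C(36,7) = 73629072 + 15380937 − 8347680 = 80662329.
So draws with at least one of each: 133784560 − 80662329 = 53122231, probability 53122231/133784560.

53122231/133784560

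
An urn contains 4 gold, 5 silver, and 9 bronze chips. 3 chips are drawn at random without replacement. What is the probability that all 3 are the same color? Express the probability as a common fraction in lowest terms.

49/408

There are C(18,3) = 816 ways to draw 3 chips.
All same color: C(4,3) + C(5,3) + C(9,3) = 4 + 10 + 84 = 98.
Probability = 98/816 = 49/408.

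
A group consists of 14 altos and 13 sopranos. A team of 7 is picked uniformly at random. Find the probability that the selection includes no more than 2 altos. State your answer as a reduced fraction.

37/230

Total selections: C(27,7) = 888030.
Favorable selections (no more than 2 altos): C(14,0)·C(13,7) + C(14,1)·C(13,6) + C(14,2)·C(13,5) = 1716 + 24024 + 117117 = 142857.
Probability = 142857/888030 = 37/230.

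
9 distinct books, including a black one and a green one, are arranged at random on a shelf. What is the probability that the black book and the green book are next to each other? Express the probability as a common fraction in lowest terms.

There are 9! = 362880 arrangements.
Treat the black book and the green book as a block: 8! arrangements of the blocks × 2 orders within the block = 2·40320 = 80640.
Probability = 80640/362880 = 2/9.

2/9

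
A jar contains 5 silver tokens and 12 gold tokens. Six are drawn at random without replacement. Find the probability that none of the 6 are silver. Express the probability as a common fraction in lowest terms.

33/442

There are C(17,6) = 12376 possible selections.
Selections with no silver (all gold): C(12,6) = 924.
Probability = 924/12376 = 33/442.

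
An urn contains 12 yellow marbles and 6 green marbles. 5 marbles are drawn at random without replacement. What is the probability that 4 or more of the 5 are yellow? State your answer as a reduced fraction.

209/476

There are C(18,5) = 8568 ways to choose the 5.
Favorable selections (4 or more yellow): C(12,4)·C(6,1) + C(12,5)·C(6,0) = 2970 + 792 = 3762.
Probability = 3762/8568 = 209/476.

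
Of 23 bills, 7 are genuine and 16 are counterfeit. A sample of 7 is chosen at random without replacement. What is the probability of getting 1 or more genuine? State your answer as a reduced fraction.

Total selections: C(23,7) = 245157.
Favorable selections (1 or more genuine): C(7,1)·C(16,6) + C(7,2)·C(16,5) + C(7,3)·C(16,4) + C(7,4)·C(16,3) + C(7,5)·C(16,2) + C(7,6)·C(16,1) + C(7,7)·C(16,0) = 56056 + 91728 + 63700 + 19600 + 2520 + 112 + 1 = 233717.
Probability = 233717/245157 = 21247/22287.

21247/22287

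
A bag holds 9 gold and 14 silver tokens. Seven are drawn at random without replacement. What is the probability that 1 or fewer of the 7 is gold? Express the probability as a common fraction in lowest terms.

923/7429

Total selections: C(23,7) = 245157.
Favorable selections (1 or fewer gold): C(9,0)·C(14,7) + C(9,1)·C(14,6) = 3432 + 27027 = 30459.
Probability = 30459/245157 = 923/7429.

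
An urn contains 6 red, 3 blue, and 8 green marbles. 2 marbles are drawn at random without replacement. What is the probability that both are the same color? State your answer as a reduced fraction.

There are C(17,2) = 136 ways to draw 2 marbles.
All same color: C(6,2) + C(3,2) + C(8,2) = 15 + 3 + 28 = 46.
Probability = 46/136 = 23/68.

23/68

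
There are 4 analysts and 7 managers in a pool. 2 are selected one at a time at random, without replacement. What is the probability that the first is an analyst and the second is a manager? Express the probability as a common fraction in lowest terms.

Multiply the conditional probabilities at each draw: 4/11 · 7/10 = 28/110 = 14/55.

14/55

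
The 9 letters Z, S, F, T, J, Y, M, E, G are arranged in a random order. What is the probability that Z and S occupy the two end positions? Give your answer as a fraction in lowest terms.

There are 9! = 362880 arrangements.
Place Z and S at the ends in 2 ways, arrange the remaining 7 in 7! = 5040 ways: 2·5040 = 10080.
Probability = 10080/362880 = 1/36.

1/36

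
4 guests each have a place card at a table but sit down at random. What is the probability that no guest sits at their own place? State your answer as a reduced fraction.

There are 4! = 24 seatings.
By inclusion-exclusion, seatings with no fixed points: C(4,0)·4! − C(4,1)·3! + C(4,2)·2! − C(4,3)·1! + C(4,4)·0! = 9.
Probability = 9/24 = 3/8.

3/8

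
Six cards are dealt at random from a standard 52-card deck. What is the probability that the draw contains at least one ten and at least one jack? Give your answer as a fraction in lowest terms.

718637/5089630

There are C(52,6) = 20358520 possible draws.
By inclusion-exclusion on the complements, draws missing all tens or all jacks: C(48,6) + C(48,6) − C(44,6) = 12271512 + 12271512 − 7059052 = 17483972.
So draws with at least one of each: 20358520 − 17483972 = 2874548, probability 2874548/20358520 = 718637/5089630.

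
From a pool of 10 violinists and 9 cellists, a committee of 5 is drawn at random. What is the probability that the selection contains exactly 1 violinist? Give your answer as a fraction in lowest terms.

Total number of selections: C(19,5) = 11628.
Selections with exactly 1 violinist: choose 1 of the 10 violinists and 4 of the 9 cellists, C(10,1)·C(9,4) = 10·126 = 1260.
Probability = 1260/11628 = 35/323.

35/323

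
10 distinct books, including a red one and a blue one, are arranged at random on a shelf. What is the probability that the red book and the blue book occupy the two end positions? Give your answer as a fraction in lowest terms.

1/45

There are 10! = 3628800 arrangements.
Place the red book and the blue book at the ends in 2 ways, arrange the remaining 8 in 8! = 40320 ways: 2·40320 = 80640.
Probability = 80640/3628800 = 1/45.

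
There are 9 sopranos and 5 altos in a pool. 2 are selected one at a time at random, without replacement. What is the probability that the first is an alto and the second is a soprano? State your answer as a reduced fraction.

45/182

Multiply the conditional probabilities at each draw: 5/14 · 9/13 = 45/182.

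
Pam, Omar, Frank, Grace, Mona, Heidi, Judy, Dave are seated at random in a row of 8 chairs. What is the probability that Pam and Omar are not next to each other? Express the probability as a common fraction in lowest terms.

There are 8! = 40320 arrangements.
Arrangements with Pam and Omar adjacent: 2·7! = 10080.
So not adjacent: 40320 − 10080 = 30240, probability 30240/40320 = 3/4.

3/4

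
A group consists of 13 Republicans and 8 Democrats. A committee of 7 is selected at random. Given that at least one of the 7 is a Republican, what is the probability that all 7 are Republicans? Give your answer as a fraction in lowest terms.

Work in counts. Selections with at least one Republican: C(21,7) − C(8,7) = 116280 − 8 = 116272.
Of those, selections where all 7 are Republicans: C(13,7) = 1716.
Conditional probability = 1716/116272 = 33/2236.

33/2236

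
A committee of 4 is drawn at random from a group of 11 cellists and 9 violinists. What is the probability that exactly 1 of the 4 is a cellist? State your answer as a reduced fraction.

The sample space is all 4-subsets of the 20: C(20,4) = 4845.
Selections with exactly 1 cellist: choose 1 of the 11 cellists and 3 of the 9 violinists, C(11,1)·C(9,3) = 11·84 = 924.
Probability = 924/4845 = 308/1615.

308/1615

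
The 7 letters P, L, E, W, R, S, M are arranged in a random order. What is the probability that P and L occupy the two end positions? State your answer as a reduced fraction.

There are 7! = 5040 arrangements.
Place P and L at the ends in 2 ways, arrange the remaining 5 in 5! = 120 ways: 2·120 = 240.
Probability = 240/5040 = 1/21.

1/21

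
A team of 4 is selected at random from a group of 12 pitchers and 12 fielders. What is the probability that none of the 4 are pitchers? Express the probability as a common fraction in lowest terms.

15/322

There are C(24,4) = 10626 possible selections.
Selections with no pitchers (all fielders): C(12,4) = 495.
Probability = 495/10626 = 15/322.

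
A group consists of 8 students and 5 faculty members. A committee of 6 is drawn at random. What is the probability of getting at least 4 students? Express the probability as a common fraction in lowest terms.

84/143

Total selections: C(13,6) = 1716.
Favorable selections (at least 4 students): C(8,4)·C(5,2) + C(8,5)·C(5,1) + C(8,6)·C(5,0) = 700 + 280 + 28 = 1008.
Probability = 1008/1716 = 84/143.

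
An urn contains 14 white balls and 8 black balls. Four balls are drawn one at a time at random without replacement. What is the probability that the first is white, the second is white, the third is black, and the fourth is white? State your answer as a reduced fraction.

104/1045

Multiply the conditional probabilities at each draw: 14/22 · 13/21 · 8/20 · 12/19 = 17472/175560 = 104/1045.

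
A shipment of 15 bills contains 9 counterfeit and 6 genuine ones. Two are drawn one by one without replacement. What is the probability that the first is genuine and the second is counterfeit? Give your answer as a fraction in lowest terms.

9/35

Multiply the conditional probabilities at each draw: 6/15 · 9/14 = 54/210 = 9/35.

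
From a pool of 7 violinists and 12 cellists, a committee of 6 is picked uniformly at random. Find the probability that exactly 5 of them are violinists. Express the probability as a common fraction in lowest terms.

3/323

There are C(19,6) = 27132 ways to choose 6 from 19.
Selections with exactly 5 violinists: choose 5 of the 7 violinists and 1 of the 12 cellists, C(7,5)·C(12,1) = 21·12 = 252.
Probability = 252/27132 = 3/323.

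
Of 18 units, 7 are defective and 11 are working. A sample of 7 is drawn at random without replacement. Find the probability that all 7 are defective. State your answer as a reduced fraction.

1/31824

There are C(18,7) = 31824 possible selections.
Selections with all defective: C(7,7) = 1.
Probability = 1/31824.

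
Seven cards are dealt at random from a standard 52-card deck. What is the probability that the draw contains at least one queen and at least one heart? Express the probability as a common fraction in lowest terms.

53122231/133784560

There are C(52,7) = 133784560 possible draws.
By inclusion-exclusion on the complements, draws missing all queens or all hearts: C(48,7) + C(39,7) − C(36,7) = 73629072 + 15380937 − 8347680 = 80662329.
So draws with at least one of each: 133784560 − 80662329 = 53122231, probability 53122231/133784560.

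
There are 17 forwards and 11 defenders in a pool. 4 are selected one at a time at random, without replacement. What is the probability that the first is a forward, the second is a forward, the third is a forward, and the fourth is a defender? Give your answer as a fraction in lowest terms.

374/4095

Multiply the conditional probabilities at each draw: 17/28 · 16/27 · 15/26 · 11/25 = 44880/491400 = 374/4095.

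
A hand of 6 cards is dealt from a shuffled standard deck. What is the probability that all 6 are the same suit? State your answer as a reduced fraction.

66/195755

There are C(52,6) = 20358520 possible 6-card hands.
Hands of one suit: 4 suits × C(13,6) = 4·1716 = 6864.
Probability = 6864/20358520 = 66/195755.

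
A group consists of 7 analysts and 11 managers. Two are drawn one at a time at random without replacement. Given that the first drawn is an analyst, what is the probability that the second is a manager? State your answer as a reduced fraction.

After removing one analyst, 17 remain: 6 analysts and 11 managers.
So the probability the next is a manager is 11/17.

11/17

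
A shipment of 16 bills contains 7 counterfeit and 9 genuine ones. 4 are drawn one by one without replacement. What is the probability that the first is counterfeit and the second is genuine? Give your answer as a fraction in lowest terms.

Multiply the conditional probabilities at each draw: 7/16 · 9/15 = 63/240 = 21/80.

21/80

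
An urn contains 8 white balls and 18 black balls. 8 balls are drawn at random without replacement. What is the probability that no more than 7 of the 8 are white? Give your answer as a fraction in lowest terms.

1562274/1562275

There are C(26,8) = 1562275 ways to choose the 8.
The complement is exactly 8 white: C(8,8)·C(18,0) = 1.
Probability = 1 − 1/1562275 = 1562274/1562275.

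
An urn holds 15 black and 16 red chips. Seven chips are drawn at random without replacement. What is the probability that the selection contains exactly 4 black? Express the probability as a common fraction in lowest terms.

The sample space is all 7-subsets of the 31: C(31,7) = 2629575.
Selections with exactly 4 black: choose 4 of the 15 black and 3 of the 16 red, C(15,4)·C(16,3) = 1365·560 = 764400.
Probability = 764400/2629575 = 784/2697.

784/2697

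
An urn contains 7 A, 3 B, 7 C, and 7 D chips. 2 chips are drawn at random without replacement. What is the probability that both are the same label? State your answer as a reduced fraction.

There are C(24,2) = 276 ways to draw 2 chips.
All same label: C(7,2) + C(3,2) + C(7,2) + C(7,2) = 21 + 3 + 21 + 21 = 66.
Probability = 66/276 = 11/46.

11/46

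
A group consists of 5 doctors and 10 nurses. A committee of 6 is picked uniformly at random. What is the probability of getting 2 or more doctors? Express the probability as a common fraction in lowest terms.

101/143

There are C(15,6) = 5005 ways to choose the 6.
Favorable selections (2 or more doctors): C(5,2)·C(10,4) + C(5,3)·C(10,3) + C(5,4)·C(10,2) + C(5,5)·C(10,1) = 2100 + 1200 + 225 + 10 = 3535.
Probability = 3535/5005 = 101/143.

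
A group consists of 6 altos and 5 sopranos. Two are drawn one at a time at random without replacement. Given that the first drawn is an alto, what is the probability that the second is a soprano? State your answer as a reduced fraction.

1/2

After removing one alto, 10 remain: 5 altos and 5 sopranos.
So the probability the next is a soprano is 5/10 = 1/2.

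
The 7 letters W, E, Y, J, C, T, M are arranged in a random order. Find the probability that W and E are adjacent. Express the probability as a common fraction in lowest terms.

2/7

There are 7! = 5040 arrangements.
Treat W and E as a block: 6! arrangements of the blocks × 2 orders within the block = 2·720 = 1440.
Probability = 1440/5040 = 2/7.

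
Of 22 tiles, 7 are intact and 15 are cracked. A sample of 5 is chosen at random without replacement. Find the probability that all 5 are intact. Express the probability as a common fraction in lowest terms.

There are C(22,5) = 26334 possible selections.
Selections with all intact: C(7,5) = 21.
Probability = 21/26334 = 1/1254.

1/1254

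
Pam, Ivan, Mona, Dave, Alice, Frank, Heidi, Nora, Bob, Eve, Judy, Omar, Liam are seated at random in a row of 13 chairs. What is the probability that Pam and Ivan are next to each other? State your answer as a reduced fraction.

2/13

There are 13! = 6227020800 arrangements.
Treat Pam and Ivan as a block: 12! arrangements of the blocks × 2 orders within the block = 2·479001600 = 958003200.
Probability = 958003200/6227020800 = 2/13.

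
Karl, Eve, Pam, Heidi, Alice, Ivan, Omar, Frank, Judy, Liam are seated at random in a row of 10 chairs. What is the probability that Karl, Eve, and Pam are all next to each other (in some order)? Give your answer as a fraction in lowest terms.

1/15

There are 10! = 3628800 arrangements.
Treat the three as one block: 8! placements × 3! orders within the block = 40320·6 = 241920.
Probability = 241920/3628800 = 1/15.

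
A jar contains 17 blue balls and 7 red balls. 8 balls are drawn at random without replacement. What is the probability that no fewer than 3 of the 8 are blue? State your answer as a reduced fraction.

758/759

Total selections: C(24,8) = 735471.
Count the complement (fewer than 3 blue): C(17,1)·C(7,7) + C(17,2)·C(7,6) = 17 + 952 = 969.
Probability = 1 − 969/735471 = 734502/735471 = 758/759.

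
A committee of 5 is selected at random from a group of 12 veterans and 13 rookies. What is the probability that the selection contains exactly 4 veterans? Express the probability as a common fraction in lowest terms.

Total number of selections: C(25,5) = 53130.
Selections with exactly 4 veterans: choose 4 of the 12 veterans and 1 of the 13 rookies, C(12,4)·C(13,1) = 495·13 = 6435.
Probability = 6435/53130 = 39/322.

39/322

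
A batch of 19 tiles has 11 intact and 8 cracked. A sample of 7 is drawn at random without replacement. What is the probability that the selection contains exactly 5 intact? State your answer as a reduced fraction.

1078/4199

There are C(19,7) = 50388 ways to choose 7 from 19.
Selections with exactly 5 intact: choose 5 of the 11 intact and 2 of the 8 cracked, C(11,5)·C(8,2) = 462·28 = 12936.
Probability = 12936/50388 = 1078/4199.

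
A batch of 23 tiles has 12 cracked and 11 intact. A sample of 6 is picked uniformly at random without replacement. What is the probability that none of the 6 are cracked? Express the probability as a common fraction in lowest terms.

2/437

There are C(23,6) = 100947 possible selections.
Selections with no cracked (all intact): C(11,6) = 462.
Probability = 462/100947 = 2/437.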